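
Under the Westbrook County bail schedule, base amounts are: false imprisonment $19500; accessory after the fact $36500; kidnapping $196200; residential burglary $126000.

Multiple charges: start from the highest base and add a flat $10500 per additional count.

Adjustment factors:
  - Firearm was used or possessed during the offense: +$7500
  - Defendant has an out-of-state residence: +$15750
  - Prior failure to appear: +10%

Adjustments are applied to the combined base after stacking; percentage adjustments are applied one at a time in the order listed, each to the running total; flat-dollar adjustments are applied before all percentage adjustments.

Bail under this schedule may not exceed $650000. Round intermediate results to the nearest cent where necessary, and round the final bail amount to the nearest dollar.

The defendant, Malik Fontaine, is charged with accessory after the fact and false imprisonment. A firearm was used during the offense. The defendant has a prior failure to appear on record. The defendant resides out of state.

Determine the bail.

Base amounts from the schedule: accessory after the fact $36500; false imprisonment $19500.
Stacking rule: highest base plus $10500 per additional charge. Highest is accessory after the fact at $36500; 1 additional charge → +$10500. Combined base = $47000.
Firearm was used or possessed during the offense (+$7500 flat): $47000 + $7500 = $54500.
Defendant has an out-of-state residence (+$15750 flat): $54500 + $15750 = $70250.
Prior failure to appear (+10%): $70250 × 1.1 = $77275.
$77275 is within the $650000 maximum.

$77275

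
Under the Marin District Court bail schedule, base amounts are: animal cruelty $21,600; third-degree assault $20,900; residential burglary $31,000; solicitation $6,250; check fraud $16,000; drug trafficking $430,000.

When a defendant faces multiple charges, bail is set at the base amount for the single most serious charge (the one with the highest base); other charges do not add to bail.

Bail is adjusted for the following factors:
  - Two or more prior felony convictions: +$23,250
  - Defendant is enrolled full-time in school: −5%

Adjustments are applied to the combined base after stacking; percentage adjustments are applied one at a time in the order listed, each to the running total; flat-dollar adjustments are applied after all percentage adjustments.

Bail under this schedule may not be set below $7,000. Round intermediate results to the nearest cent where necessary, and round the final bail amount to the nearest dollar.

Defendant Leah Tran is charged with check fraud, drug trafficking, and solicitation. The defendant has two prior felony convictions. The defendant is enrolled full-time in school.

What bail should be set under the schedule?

$431,750

Base amounts from the schedule: check fraud $16,000; drug trafficking $430,000; solicitation $6,250.
Stacking rule: use the highest base only. Highest is drug trafficking at $430,000. Combined base = $430,000.
Defendant is enrolled full-time in school (−5%): $430,000 × 0.95 = $408,500.
Two or more prior felony convictions (+$23,250 flat): $408,500 + $23,250 = $431,750.
$431,750 is at or above the $7,000 minimum.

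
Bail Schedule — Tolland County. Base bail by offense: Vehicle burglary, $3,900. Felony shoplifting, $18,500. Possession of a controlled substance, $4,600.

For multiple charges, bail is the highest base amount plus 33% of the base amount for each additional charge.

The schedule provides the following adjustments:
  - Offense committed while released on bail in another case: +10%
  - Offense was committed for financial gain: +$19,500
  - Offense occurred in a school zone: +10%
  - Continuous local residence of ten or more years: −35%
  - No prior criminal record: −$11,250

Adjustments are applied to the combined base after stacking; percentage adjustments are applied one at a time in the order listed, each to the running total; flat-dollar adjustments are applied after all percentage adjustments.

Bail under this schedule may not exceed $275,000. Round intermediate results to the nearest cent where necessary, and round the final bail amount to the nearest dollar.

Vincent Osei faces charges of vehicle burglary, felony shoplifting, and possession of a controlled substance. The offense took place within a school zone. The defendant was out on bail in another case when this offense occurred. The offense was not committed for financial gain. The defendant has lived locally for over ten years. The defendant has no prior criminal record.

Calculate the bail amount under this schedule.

$5,506

Base amounts from the schedule: vehicle burglary $3,900; felony shoplifting $18,500; possession of a controlled substance $4,600.
Stacking rule: highest base plus 33% of each additional charge. Highest is felony shoplifting at $18,500. Additional: $3,900 × 33% = $1,287; $4,600 × 33% = $1,518. Combined base = $18,500 + $2,805 = $21,305.
Offense committed while released on bail in another case (+10%): $21,305 × 1.1 = $23,435.50.
Offense occurred in a school zone (+10%): $23,435.50 × 1.1 = $25,779.05.
Continuous local residence of ten or more years (−35%): $25,779.05 × 0.65 = $16,756.38.
No prior criminal record (−$11,250 flat): $16,756.38 − $11,250 = $5,506.38.
$5,506.38 is within the $275,000 maximum.
Rounded to the nearest dollar: $5,506.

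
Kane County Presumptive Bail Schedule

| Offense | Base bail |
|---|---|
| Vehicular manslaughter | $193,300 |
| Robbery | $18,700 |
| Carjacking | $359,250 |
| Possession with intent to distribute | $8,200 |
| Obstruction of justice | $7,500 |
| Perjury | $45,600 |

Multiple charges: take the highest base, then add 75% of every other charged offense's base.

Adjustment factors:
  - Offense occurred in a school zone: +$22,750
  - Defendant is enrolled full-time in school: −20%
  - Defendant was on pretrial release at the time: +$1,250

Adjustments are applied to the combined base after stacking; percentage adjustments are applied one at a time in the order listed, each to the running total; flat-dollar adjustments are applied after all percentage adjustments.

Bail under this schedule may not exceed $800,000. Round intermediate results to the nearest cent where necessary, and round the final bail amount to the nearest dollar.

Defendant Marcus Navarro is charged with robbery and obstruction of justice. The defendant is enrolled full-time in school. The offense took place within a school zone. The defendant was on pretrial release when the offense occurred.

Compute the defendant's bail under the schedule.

Base amounts from the schedule: robbery $18,700; obstruction of justice $7,500.
Stacking rule: highest base plus 75% of each additional charge. Highest is robbery at $18,700. Additional: $7,500 × 75% = $5,625. Combined base = $18,700 + $5,625 = $24,325.
Defendant is enrolled full-time in school (−20%): $24,325 × 0.8 = $19,460.
Offense occurred in a school zone (+$22,750 flat): $19,460 + $22,750 = $42,210.
Defendant was on pretrial release at the time (+$1,250 flat): $42,210 + $1,250 = $43,460.
$43,460 is within the $800,000 maximum.

$43,460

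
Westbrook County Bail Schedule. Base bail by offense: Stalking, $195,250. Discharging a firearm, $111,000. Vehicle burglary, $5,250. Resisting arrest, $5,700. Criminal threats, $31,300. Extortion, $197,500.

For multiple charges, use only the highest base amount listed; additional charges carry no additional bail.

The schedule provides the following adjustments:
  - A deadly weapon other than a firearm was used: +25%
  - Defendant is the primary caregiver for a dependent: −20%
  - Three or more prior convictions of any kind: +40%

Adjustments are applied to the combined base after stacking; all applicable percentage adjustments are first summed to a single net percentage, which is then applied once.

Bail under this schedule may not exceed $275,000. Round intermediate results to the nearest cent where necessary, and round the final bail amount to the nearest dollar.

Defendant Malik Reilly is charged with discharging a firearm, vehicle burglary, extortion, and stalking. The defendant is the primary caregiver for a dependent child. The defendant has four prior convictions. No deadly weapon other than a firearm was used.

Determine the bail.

$237,000

Base amounts from the schedule: discharging a firearm $111,000; vehicle burglary $5,250; extortion $197,500; stalking $195,250.
Stacking rule: use the highest base only. Highest is extortion at $197,500. Combined base = $197,500.
Net percentage adjustment: −20% +40% = +20%. $197,500 × 1.2 = $237,000.
$237,000 is within the $275,000 maximum.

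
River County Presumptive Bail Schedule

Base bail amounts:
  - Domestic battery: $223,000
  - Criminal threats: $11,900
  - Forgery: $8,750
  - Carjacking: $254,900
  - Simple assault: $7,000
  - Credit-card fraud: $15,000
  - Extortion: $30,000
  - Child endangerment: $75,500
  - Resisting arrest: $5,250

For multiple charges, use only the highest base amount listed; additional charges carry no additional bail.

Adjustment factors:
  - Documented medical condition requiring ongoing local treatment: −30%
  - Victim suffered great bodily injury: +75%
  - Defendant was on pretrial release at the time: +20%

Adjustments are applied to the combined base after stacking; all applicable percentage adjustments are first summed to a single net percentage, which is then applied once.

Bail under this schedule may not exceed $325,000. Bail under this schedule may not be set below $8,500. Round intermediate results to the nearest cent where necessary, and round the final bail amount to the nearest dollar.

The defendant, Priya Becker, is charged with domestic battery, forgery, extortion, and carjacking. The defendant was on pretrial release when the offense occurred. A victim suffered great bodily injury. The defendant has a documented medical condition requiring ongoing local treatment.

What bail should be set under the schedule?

$325,000

Base amounts from the schedule: domestic battery $223,000; forgery $8,750; extortion $30,000; carjacking $254,900.
Stacking rule: use the highest base only. Highest is carjacking at $254,900. Combined base = $254,900.
Net percentage adjustment: −30% +75% +20% = +65%. $254,900 × 1.65 = $420,585.
Result $420,585 exceeds the maximum of $325,000; bail is capped at $325,000.
$325,000 is at or above the $8,500 minimum.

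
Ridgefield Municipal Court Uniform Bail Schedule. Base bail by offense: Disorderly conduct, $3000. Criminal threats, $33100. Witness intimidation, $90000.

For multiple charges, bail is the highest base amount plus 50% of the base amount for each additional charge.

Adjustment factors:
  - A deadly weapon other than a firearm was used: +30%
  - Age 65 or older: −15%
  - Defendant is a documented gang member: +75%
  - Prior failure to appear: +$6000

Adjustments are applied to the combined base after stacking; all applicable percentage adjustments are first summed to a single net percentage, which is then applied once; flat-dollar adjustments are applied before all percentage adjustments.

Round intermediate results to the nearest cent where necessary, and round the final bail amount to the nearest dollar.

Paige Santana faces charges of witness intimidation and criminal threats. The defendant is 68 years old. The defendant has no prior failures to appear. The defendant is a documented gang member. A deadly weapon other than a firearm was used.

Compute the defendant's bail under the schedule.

$202445

Base amounts from the schedule: witness intimidation $90000; criminal threats $33100.
Stacking rule: highest base plus 50% of each additional charge. Highest is witness intimidation at $90000. Additional: $33100 × 50% = $16550. Combined base = $90000 + $16550 = $106550.
Net percentage adjustment: +30% −15% +75% = +90%. $106550 × 1.9 = $202445.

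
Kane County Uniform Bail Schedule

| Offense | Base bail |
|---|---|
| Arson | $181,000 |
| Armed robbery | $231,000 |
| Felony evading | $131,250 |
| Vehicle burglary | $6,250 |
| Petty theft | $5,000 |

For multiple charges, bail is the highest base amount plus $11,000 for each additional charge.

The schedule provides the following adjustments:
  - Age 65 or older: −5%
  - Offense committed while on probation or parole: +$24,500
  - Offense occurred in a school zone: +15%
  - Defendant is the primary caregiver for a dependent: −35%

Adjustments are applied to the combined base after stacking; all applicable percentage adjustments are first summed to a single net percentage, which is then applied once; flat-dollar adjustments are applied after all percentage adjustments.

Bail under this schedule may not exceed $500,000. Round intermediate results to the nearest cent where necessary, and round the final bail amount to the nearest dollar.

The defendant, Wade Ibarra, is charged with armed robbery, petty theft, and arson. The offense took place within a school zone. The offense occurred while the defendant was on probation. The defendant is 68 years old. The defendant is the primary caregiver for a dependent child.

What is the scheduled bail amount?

Base amounts from the schedule: armed robbery $231,000; petty theft $5,000; arson $181,000.
Stacking rule: highest base plus $11,000 per additional charge. Highest is armed robbery at $231,000; 2 additional charges → +$22,000. Combined base = $253,000.
Net percentage adjustment: −5% +15% −35% = −25%. $253,000 × 0.75 = $189,750.
Offense committed while on probation or parole (+$24,500 flat): $189,750 + $24,500 = $214,250.
$214,250 is within the $500,000 maximum.

$214,250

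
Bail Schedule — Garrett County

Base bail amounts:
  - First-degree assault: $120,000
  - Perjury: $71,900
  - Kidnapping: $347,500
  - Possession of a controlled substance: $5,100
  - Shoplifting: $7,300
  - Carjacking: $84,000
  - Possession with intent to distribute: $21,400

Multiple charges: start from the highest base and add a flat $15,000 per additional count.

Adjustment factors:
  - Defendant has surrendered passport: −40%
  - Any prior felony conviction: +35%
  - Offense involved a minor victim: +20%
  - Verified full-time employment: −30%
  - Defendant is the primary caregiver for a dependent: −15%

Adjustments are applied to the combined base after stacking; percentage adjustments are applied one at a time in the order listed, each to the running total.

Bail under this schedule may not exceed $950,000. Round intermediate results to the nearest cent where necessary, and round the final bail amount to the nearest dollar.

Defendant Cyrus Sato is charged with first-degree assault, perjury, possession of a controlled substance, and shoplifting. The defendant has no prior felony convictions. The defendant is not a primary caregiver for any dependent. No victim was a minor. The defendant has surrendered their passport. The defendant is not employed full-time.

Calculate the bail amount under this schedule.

$99,000

Base amounts from the schedule: first-degree assault $120,000; perjury $71,900; possession of a controlled substance $5,100; shoplifting $7,300.
Stacking rule: highest base plus $15,000 per additional charge. Highest is first-degree assault at $120,000; 3 additional charges → +$45,000. Combined base = $165,000.
Defendant has surrendered passport (−40%): $165,000 × 0.6 = $99,000.
$99,000 is within the $950,000 maximum.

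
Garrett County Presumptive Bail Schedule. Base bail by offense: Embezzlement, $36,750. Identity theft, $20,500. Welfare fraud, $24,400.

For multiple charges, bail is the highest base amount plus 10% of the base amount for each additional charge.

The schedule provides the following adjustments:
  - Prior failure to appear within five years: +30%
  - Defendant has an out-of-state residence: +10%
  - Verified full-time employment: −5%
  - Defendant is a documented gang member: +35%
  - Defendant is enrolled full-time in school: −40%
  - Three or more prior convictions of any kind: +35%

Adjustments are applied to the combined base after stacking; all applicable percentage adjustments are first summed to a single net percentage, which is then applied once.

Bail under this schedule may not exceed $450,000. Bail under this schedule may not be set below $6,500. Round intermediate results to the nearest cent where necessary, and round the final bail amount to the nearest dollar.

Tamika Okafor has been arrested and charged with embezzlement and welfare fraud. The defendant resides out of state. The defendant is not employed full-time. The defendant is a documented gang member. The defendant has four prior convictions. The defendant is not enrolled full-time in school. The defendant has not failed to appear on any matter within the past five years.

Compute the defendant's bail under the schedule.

$70,542

Base amounts from the schedule: embezzlement $36,750; welfare fraud $24,400.
Stacking rule: highest base plus 10% of each additional charge. Highest is embezzlement at $36,750. Additional: $24,400 × 10% = $2,440. Combined base = $36,750 + $2,440 = $39,190.
Net percentage adjustment: +10% +35% +35% = +80%. $39,190 × 1.8 = $70,542.
$70,542 is within the $450,000 maximum.
$70,542 is at or above the $6,500 minimum.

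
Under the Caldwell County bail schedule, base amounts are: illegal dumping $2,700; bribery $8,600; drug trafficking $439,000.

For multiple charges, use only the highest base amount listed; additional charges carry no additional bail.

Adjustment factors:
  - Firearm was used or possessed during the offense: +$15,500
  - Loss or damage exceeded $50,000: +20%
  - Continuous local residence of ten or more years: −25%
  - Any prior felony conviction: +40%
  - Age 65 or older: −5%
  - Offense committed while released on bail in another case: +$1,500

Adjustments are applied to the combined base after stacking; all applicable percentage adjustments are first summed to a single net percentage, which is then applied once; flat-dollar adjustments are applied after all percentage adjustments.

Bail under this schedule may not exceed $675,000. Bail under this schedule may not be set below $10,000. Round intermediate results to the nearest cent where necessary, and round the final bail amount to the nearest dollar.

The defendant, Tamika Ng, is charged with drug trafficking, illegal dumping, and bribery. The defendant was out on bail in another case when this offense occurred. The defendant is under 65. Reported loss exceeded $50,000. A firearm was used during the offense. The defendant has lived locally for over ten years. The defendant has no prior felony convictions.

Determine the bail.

Base amounts from the schedule: drug trafficking $439,000; illegal dumping $2,700; bribery $8,600.
Stacking rule: use the highest base only. Highest is drug trafficking at $439,000. Combined base = $439,000.
Net percentage adjustment: +20% −25% = −5%. $439,000 × 0.95 = $417,050.
Firearm was used or possessed during the offense (+$15,500 flat): $417,050 + $15,500 = $432,550.
Offense committed while released on bail in another case (+$1,500 flat): $432,550 + $1,500 = $434,050.
$434,050 is within the $675,000 maximum.
$434,050 is at or above the $10,000 minimum.

$434,050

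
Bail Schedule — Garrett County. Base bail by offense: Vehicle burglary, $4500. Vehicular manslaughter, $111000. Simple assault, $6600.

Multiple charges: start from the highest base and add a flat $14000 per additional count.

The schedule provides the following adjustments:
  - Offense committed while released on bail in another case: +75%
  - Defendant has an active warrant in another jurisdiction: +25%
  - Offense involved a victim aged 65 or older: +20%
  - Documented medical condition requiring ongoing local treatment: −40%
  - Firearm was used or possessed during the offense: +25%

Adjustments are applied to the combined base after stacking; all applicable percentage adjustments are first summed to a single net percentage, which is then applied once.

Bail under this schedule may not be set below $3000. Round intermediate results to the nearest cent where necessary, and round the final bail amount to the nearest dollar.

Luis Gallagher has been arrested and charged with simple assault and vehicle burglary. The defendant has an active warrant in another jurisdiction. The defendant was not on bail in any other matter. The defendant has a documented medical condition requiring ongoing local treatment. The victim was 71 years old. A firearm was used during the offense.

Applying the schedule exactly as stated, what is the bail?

$26780

Base amounts from the schedule: simple assault $6600; vehicle burglary $4500.
Stacking rule: highest base plus $14000 per additional charge. Highest is simple assault at $6600; 1 additional charge → +$14000. Combined base = $20600.
Net percentage adjustment: +25% +20% −40% +25% = +30%. $20600 × 1.3 = $26780.
$26780 is at or above the $3000 minimum.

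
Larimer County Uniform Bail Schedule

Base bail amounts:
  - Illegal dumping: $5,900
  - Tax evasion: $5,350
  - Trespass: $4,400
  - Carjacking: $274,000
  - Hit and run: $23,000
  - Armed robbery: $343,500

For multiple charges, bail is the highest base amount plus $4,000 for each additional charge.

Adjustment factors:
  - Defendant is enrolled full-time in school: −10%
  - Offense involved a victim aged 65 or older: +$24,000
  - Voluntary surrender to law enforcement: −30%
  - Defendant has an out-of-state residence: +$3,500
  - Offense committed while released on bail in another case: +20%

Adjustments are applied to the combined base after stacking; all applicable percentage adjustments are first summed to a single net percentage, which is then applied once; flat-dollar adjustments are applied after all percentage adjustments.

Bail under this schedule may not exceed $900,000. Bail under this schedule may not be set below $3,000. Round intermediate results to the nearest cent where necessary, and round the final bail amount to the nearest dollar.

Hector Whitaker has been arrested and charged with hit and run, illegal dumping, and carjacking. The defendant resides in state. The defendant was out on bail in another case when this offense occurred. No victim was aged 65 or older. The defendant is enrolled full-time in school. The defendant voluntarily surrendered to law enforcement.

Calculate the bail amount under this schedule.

Base amounts from the schedule: hit and run $23,000; illegal dumping $5,900; carjacking $274,000.
Stacking rule: highest base plus $4,000 per additional charge. Highest is carjacking at $274,000; 2 additional charges → +$8,000. Combined base = $282,000.
Net percentage adjustment: −10% −30% +20% = −20%. $282,000 × 0.8 = $225,600.
$225,600 is within the $900,000 maximum.
$225,600 is at or above the $3,000 minimum.

$225,600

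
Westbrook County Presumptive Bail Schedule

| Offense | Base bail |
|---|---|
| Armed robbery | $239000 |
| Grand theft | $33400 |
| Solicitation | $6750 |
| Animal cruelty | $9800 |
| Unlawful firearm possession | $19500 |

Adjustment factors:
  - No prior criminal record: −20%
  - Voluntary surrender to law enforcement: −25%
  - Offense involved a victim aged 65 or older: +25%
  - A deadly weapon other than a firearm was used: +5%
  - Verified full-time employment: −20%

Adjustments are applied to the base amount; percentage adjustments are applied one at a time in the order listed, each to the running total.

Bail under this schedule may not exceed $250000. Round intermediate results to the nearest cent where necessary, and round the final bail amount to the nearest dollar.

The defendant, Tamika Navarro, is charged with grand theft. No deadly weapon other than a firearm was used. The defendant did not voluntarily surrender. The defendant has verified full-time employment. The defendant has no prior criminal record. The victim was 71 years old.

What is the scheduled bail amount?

Base amounts from the schedule: grand theft $33400.
Single charge. Combined base = $33400.
No prior criminal record (−20%): $33400 × 0.8 = $26720.
Offense involved a victim aged 65 or older (+25%): $26720 × 1.25 = $33400.
Verified full-time employment (−20%): $33400 × 0.8 = $26720.
$26720 is within the $250000 maximum.

$26720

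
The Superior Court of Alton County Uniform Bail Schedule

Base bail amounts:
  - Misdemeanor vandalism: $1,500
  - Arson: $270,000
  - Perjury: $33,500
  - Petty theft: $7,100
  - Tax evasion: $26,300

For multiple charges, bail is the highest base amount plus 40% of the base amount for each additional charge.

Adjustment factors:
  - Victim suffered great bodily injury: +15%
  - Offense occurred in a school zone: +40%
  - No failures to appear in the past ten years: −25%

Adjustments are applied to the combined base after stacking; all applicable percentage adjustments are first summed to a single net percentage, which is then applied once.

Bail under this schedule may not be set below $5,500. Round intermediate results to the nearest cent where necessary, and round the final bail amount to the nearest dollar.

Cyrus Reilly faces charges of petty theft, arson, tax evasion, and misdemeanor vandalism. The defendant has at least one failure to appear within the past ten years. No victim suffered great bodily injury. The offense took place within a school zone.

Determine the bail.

$397,544

Base amounts from the schedule: petty theft $7,100; arson $270,000; tax evasion $26,300; misdemeanor vandalism $1,500.
Stacking rule: highest base plus 40% of each additional charge. Highest is arson at $270,000. Additional: $7,100 × 40% = $2,840; $26,300 × 40% = $10,520; $1,500 × 40% = $600. Combined base = $270,000 + $13,960 = $283,960.
Offense occurred in a school zone (+40%): $283,960 × 1.4 = $397,544.
$397,544 is at or above the $5,500 minimum.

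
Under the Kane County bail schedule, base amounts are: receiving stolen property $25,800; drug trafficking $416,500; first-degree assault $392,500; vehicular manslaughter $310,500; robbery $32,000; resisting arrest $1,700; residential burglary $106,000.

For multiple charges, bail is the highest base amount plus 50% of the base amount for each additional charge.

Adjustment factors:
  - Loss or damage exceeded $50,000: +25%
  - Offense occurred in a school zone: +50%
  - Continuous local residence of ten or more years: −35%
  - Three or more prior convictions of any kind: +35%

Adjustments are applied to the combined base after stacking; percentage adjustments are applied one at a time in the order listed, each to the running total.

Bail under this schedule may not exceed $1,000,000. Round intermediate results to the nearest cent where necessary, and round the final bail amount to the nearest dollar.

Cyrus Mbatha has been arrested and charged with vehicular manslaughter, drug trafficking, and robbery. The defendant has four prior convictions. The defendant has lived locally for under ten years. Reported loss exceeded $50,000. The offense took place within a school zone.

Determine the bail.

$1,000,000

Base amounts from the schedule: vehicular manslaughter $310,500; drug trafficking $416,500; robbery $32,000.
Stacking rule: highest base plus 50% of each additional charge. Highest is drug trafficking at $416,500. Additional: $310,500 × 50% = $155,250; $32,000 × 50% = $16,000. Combined base = $416,500 + $171,250 = $587,750.
Loss or damage exceeded $50,000 (+25%): $587,750 × 1.25 = $734,687.50.
Offense occurred in a school zone (+50%): $734,687.50 × 1.5 = $1,102,031.25.
Three or more prior convictions of any kind (+35%): $1,102,031.25 × 1.35 = $1,487,742.19.
Result $1,487,742.19 exceeds the maximum of $1,000,000; bail is capped at $1,000,000.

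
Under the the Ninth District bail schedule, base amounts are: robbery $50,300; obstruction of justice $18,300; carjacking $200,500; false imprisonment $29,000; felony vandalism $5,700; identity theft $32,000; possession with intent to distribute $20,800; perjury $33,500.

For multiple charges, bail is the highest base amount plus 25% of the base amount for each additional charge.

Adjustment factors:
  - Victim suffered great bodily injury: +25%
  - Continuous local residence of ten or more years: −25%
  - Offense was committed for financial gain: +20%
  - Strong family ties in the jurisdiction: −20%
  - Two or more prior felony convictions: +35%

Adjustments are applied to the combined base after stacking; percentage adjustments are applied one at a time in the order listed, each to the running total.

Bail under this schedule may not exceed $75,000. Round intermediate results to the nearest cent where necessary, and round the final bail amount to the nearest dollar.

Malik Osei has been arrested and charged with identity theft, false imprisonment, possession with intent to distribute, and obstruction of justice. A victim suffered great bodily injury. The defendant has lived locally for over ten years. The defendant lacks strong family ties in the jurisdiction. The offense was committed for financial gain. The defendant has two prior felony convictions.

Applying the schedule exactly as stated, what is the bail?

Base amounts from the schedule: identity theft $32,000; false imprisonment $29,000; possession with intent to distribute $20,800; obstruction of justice $18,300.
Stacking rule: highest base plus 25% of each additional charge. Highest is identity theft at $32,000. Additional: $29,000 × 25% = $7,250; $20,800 × 25% = $5,200; $18,300 × 25% = $4,575. Combined base = $32,000 + $17,025 = $49,025.
Victim suffered great bodily injury (+25%): $49,025 × 1.25 = $61,281.25.
Continuous local residence of ten or more years (−25%): $61,281.25 × 0.75 = $45,960.94.
Offense was committed for financial gain (+20%): $45,960.94 × 1.2 = $55,153.13.
Two or more prior felony convictions (+35%): $55,153.13 × 1.35 = $74,456.73.
$74,456.73 is within the $75,000 maximum.
Rounded to the nearest dollar: $74,457.

$74,457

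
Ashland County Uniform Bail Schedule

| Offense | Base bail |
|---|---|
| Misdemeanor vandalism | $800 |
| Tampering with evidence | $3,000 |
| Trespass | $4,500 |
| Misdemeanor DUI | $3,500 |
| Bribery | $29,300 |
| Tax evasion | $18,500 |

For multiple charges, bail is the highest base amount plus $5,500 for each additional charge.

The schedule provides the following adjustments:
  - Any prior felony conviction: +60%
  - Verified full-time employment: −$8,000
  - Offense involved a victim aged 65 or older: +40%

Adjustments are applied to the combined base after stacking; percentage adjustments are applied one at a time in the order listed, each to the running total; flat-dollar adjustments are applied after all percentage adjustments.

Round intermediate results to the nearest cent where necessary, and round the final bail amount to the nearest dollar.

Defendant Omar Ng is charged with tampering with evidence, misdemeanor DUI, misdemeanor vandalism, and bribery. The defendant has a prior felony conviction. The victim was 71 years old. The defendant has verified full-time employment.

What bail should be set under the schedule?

$94,592

Base amounts from the schedule: tampering with evidence $3,000; misdemeanor DUI $3,500; misdemeanor vandalism $800; bribery $29,300.
Stacking rule: highest base plus $5,500 per additional charge. Highest is bribery at $29,300; 3 additional charges → +$16,500. Combined base = $45,800.
Any prior felony conviction (+60%): $45,800 × 1.6 = $73,280.
Offense involved a victim aged 65 or older (+40%): $73,280 × 1.4 = $102,592.
Verified full-time employment (−$8,000 flat): $102,592 − $8,000 = $94,592.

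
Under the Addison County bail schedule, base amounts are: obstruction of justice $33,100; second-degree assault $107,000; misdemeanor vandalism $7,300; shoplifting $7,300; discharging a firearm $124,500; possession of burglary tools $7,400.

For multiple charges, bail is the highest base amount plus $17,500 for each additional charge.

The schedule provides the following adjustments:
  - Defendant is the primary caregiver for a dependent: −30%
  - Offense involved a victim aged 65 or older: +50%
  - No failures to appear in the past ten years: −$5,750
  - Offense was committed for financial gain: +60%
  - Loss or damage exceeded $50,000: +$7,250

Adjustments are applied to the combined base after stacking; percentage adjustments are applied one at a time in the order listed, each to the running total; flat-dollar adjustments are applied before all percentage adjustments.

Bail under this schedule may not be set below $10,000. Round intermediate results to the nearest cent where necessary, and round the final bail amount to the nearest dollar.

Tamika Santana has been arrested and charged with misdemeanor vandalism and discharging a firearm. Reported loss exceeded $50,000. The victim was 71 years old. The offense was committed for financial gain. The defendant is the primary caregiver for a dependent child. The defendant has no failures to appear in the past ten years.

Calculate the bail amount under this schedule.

$241,080

Base amounts from the schedule: misdemeanor vandalism $7,300; discharging a firearm $124,500.
Stacking rule: highest base plus $17,500 per additional charge. Highest is discharging a firearm at $124,500; 1 additional charge → +$17,500. Combined base = $142,000.
No failures to appear in the past ten years (−$5,750 flat): $142,000 − $5,750 = $136,250.
Loss or damage exceeded $50,000 (+$7,250 flat): $136,250 + $7,250 = $143,500.
Defendant is the primary caregiver for a dependent (−30%): $143,500 × 0.7 = $100,450.
Offense involved a victim aged 65 or older (+50%): $100,450 × 1.5 = $150,675.
Offense was committed for financial gain (+60%): $150,675 × 1.6 = $241,080.
$241,080 is at or above the $10,000 minimum.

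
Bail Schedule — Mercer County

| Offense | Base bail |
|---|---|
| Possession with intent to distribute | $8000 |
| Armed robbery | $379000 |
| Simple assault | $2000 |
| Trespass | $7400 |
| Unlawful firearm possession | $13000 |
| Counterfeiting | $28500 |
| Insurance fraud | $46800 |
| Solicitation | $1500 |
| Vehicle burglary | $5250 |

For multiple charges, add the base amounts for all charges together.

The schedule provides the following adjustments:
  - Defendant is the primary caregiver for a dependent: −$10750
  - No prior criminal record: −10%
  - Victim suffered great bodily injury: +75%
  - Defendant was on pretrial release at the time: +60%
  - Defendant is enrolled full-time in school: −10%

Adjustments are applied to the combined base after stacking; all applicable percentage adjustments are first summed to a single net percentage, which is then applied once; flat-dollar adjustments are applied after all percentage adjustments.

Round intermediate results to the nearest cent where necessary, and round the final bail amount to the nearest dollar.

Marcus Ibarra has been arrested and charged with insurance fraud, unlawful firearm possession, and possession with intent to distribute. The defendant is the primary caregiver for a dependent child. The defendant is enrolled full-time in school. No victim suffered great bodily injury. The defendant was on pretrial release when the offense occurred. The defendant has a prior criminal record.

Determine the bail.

$90950

Base amounts from the schedule: insurance fraud $46800; unlawful firearm possession $13000; possession with intent to distribute $8000.
Stacking rule: sum of all bases. $46800 + $13000 + $8000 = $67800.
Net percentage adjustment: +60% −10% = +50%. $67800 × 1.5 = $101700.
Defendant is the primary caregiver for a dependent (−$10750 flat): $101700 − $10750 = $90950.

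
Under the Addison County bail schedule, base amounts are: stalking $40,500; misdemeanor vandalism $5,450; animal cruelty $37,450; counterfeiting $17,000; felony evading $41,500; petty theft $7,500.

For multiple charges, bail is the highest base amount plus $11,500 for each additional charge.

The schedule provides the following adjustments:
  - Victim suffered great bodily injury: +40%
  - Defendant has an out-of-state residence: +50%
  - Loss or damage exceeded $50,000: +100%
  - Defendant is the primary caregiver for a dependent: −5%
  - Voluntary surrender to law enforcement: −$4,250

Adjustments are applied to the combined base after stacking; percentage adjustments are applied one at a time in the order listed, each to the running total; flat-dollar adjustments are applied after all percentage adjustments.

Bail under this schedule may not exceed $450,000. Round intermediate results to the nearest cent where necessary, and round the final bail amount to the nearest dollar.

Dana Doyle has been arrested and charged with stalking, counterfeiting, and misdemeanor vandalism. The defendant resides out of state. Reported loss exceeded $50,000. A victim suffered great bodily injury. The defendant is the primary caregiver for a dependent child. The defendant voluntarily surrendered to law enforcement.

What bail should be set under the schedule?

$249,115

Base amounts from the schedule: stalking $40,500; counterfeiting $17,000; misdemeanor vandalism $5,450.
Stacking rule: highest base plus $11,500 per additional charge. Highest is stalking at $40,500; 2 additional charges → +$23,000. Combined base = $63,500.
Victim suffered great bodily injury (+40%): $63,500 × 1.4 = $88,900.
Defendant has an out-of-state residence (+50%): $88,900 × 1.5 = $133,350.
Loss or damage exceeded $50,000 (+100%): $133,350 × 2 = $266,700.
Defendant is the primary caregiver for a dependent (−5%): $266,700 × 0.95 = $253,365.
Voluntary surrender to law enforcement (−$4,250 flat): $253,365 − $4,250 = $249,115.
$249,115 is within the $450,000 maximum.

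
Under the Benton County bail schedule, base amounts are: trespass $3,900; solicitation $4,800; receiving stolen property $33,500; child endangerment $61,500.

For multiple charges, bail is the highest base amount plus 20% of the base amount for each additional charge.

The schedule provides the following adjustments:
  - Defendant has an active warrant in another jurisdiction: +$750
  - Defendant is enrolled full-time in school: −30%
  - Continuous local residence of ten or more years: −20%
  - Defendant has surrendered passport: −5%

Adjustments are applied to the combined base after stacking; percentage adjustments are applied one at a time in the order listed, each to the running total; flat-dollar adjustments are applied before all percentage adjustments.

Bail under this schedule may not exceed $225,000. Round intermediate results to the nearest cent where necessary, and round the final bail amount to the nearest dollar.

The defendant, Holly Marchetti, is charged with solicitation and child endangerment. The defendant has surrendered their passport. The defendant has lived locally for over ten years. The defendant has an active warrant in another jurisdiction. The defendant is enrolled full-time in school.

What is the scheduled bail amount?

$33,628

Base amounts from the schedule: solicitation $4,800; child endangerment $61,500.
Stacking rule: highest base plus 20% of each additional charge. Highest is child endangerment at $61,500. Additional: $4,800 × 20% = $960. Combined base = $61,500 + $960 = $62,460.
Defendant has an active warrant in another jurisdiction (+$750 flat): $62,460 + $750 = $63,210.
Defendant is enrolled full-time in school (−30%): $63,210 × 0.7 = $44,247.
Continuous local residence of ten or more years (−20%): $44,247 × 0.8 = $35,397.60.
Defendant has surrendered passport (−5%): $35,397.60 × 0.95 = $33,627.72.
$33,627.72 is within the $225,000 maximum.
Rounded to the nearest dollar: $33,628.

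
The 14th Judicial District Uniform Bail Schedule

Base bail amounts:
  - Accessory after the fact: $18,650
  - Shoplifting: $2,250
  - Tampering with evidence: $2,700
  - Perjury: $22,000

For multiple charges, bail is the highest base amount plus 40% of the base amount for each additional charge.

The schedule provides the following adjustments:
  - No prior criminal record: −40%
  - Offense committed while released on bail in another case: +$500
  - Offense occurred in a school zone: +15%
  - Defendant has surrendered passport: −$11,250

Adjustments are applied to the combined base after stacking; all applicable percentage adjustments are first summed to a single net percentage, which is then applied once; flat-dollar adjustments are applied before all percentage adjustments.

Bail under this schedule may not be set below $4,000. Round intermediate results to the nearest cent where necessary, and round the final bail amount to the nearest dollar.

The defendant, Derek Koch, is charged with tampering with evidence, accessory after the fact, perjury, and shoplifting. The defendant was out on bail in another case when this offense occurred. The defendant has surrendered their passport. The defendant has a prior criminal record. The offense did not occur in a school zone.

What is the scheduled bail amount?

$20,690

Base amounts from the schedule: tampering with evidence $2,700; accessory after the fact $18,650; perjury $22,000; shoplifting $2,250.
Stacking rule: highest base plus 40% of each additional charge. Highest is perjury at $22,000. Additional: $2,700 × 40% = $1,080; $18,650 × 40% = $7,460; $2,250 × 40% = $900. Combined base = $22,000 + $9,440 = $31,440.
Offense committed while released on bail in another case (+$500 flat): $31,440 + $500 = $31,940.
Defendant has surrendered passport (−$11,250 flat): $31,940 − $11,250 = $20,690.
$20,690 is at or above the $4,000 minimum.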